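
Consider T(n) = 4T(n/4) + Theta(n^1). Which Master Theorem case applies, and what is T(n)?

Master Theorem for T(n) = 4T(n/4) + O(n^1):

a = 4, b = 4, c = 1
log_b(a) = log_4(4) = 1.0000

Case 2: c = 1 = log_4(4) = 1.0000
T(n) = O(n^1 log n) = O(n log n)

For T(n) = 4T(n/4) + O(n^1): log_4(4) = 1.0000. This is Case 2 of the Master Theorem (c = log_b(a), equal work at all levels), giving O(n log n).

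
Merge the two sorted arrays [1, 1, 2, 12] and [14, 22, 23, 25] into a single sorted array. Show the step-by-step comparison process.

Merging process:

Compare 1 vs 14: take 1 from left. Merged: [1]
Compare 1 vs 14: take 1 from left. Merged: [1, 1]
Compare 2 vs 14: take 2 from left. Merged: [1, 1, 2]
Compare 12 vs 14: take 12 from left. Merged: [1, 1, 2, 12]
Append remaining from right: [14, 22, 23, 25]. Merged: [1, 1, 2, 12, 14, 22, 23, 25]

Final merged array: [1, 1, 2, 12, 14, 22, 23, 25]
Total comparisons: 4

The merged array is [1, 1, 2, 12, 14, 22, 23, 25], requiring 4 comparisons. The merge step runs in O(n) time where n is the total number of elements.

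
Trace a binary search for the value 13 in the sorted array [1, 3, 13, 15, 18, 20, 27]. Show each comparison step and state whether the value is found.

Binary search for 13 in [1, 3, 13, 15, 18, 20, 27]:

lo=0, hi=6, mid=3, arr[mid]=15 -> 15 > 13, search left half
lo=0, hi=2, mid=1, arr[mid]=3 -> 3 < 13, search right half
lo=2, hi=2, mid=2, arr[mid]=13 -> Found target at index 2!

Binary search finds 13 at index 2 after 3 comparisons. The search repeatedly halves the search space by comparing with the middle element.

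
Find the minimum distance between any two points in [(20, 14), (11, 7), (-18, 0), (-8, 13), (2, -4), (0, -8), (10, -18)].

Computing all pairwise distances among 7 points:

d((20, 14), (11, 7)) = 11.4018
d((20, 14), (-18, 0)) = 40.4969
d((20, 14), (-8, 13)) = 28.0179
d((20, 14), (2, -4)) = 25.4558
d((20, 14), (0, -8)) = 29.7321
d((20, 14), (10, -18)) = 33.5261
d((11, 7), (-18, 0)) = 29.8329
d((11, 7), (-8, 13)) = 19.9249
d((11, 7), (2, -4)) = 14.2127
d((11, 7), (0, -8)) = 18.6011
d((11, 7), (10, -18)) = 25.02
d((-18, 0), (-8, 13)) = 16.4012
d((-18, 0), (2, -4)) = 20.3961
d((-18, 0), (0, -8)) = 19.6977
d((-18, 0), (10, -18)) = 33.2866
d((-8, 13), (2, -4)) = 19.7231
d((-8, 13), (0, -8)) = 22.4722
d((-8, 13), (10, -18)) = 35.8469
d((2, -4), (0, -8)) = 4.4721 <-- minimum
d((2, -4), (10, -18)) = 16.1245
d((0, -8), (10, -18)) = 14.1421

Closest pair: (2, -4) and (0, -8) with distance 4.4721

The closest pair is (2, -4) and (0, -8) with Euclidean distance 4.4721. For 7 points, brute-force pairwise comparison is shown above. For large n, the divide-and-conquer algorithm (sort by x, recurse on halves, check the dividing strip) achieves O(n log n).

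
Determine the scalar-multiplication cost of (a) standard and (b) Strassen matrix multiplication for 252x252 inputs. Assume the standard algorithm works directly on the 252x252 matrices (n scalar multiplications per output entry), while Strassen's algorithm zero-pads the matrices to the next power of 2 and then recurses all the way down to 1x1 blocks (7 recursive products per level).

Matrix multiplication for 252x252 matrices:

Strassen's algorithm requires power-of-2 dimensions. Pad 252x252 to 256x256 (next power of 2).

Standard algorithm: 252^3 = 16003008 multiplications
Strassen's algorithm: 7^(log2(256)) = 7^8 = 5764801 multiplications
Savings: 16003008 - 5764801 = 10238207 multiplications

Standard: 16003008 multiplications (252^3). Strassen: 5764801 multiplications (7^8, after padding to 256x256). Strassen reduces 8 recursive multiplications to 7 at each level.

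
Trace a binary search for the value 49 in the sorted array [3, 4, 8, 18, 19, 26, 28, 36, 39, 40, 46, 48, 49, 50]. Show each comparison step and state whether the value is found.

Binary search for 49 in [3, 4, 8, 18, 19, 26, 28, 36, 39, 40, 46, 48, 49, 50]:

lo=0, hi=13, mid=6, arr[mid]=28 -> 28 < 49, search right half
lo=7, hi=13, mid=10, arr[mid]=46 -> 46 < 49, search right half
lo=11, hi=13, mid=12, arr[mid]=49 -> Found target at index 12!

Binary search finds 49 at index 12 after 3 comparisons. The search repeatedly halves the search space by comparing with the middle element.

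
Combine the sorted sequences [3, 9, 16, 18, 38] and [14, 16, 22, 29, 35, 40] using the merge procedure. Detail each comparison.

Merging process:

Compare 3 vs 14: take 3 from left. Merged: [3]
Compare 9 vs 14: take 9 from left. Merged: [3, 9]
Compare 16 vs 14: take 14 from right. Merged: [3, 9, 14]
Compare 16 vs 16: take 16 from left. Merged: [3, 9, 14, 16]
Compare 18 vs 16: take 16 from right. Merged: [3, 9, 14, 16, 16]
Compare 18 vs 22: take 18 from left. Merged: [3, 9, 14, 16, 16, 18]
Compare 38 vs 22: take 22 from right. Merged: [3, 9, 14, 16, 16, 18, 22]
Compare 38 vs 29: take 29 from right. Merged: [3, 9, 14, 16, 16, 18, 22, 29]
Compare 38 vs 35: take 35 from right. Merged: [3, 9, 14, 16, 16, 18, 22, 29, 35]
Compare 38 vs 40: take 38 from left. Merged: [3, 9, 14, 16, 16, 18, 22, 29, 35, 38]
Append remaining from right: [40]. Merged: [3, 9, 14, 16, 16, 18, 22, 29, 35, 38, 40]

Final merged array: [3, 9, 14, 16, 16, 18, 22, 29, 35, 38, 40]
Total comparisons: 10

The merged array is [3, 9, 14, 16, 16, 18, 22, 29, 35, 38, 40], requiring 10 comparisons. The merge step runs in O(n) time where n is the total number of elements.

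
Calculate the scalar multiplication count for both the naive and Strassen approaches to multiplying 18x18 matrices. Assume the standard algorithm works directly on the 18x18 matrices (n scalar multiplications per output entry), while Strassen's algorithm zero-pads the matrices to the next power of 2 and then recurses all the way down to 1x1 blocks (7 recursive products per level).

Matrix multiplication for 18x18 matrices:

Strassen's algorithm requires power-of-2 dimensions. Pad 18x18 to 32x32 (next power of 2).

Standard algorithm: 18^3 = 5832 multiplications
Strassen's algorithm: 7^(log2(32)) = 7^5 = 16807 multiplications
Difference: 5832 - 16807 = -10975 (Strassen uses MORE here due to padding overhead — for small or just-over-power-of-2 n, padding can outweigh the per-level savings)

Standard: 5832 multiplications (18^3). Strassen: 16807 multiplications (7^5, after padding to 32x32). Strassen reduces 8 recursive multiplications to 7 at each level.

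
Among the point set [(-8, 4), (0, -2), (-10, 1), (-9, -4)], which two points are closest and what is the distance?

Computing all pairwise distances among 4 points:

d((-8, 4), (0, -2)) = 10.0
d((-8, 4), (-10, 1)) = 3.6056 <-- minimum
d((-8, 4), (-9, -4)) = 8.0623
d((0, -2), (-10, 1)) = 10.4403
d((0, -2), (-9, -4)) = 9.2195
d((-10, 1), (-9, -4)) = 5.099

Closest pair: (-8, 4) and (-10, 1) with distance 3.6056

The closest pair is (-8, 4) and (-10, 1) with Euclidean distance 3.6056. For 4 points, brute-force pairwise comparison is shown above. For large n, the divide-and-conquer algorithm (sort by x, recurse on halves, check the dividing strip) achieves O(n log n).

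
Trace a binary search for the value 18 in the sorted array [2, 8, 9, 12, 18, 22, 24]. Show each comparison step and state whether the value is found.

Binary search for 18 in [2, 8, 9, 12, 18, 22, 24]:

lo=0, hi=6, mid=3, arr[mid]=12 -> 12 < 18, search right half
lo=4, hi=6, mid=5, arr[mid]=22 -> 22 > 18, search left half
lo=4, hi=4, mid=4, arr[mid]=18 -> Found target at index 4!

Binary search finds 18 at index 4 after 3 comparisons. The search repeatedly halves the search space by comparing with the middle element.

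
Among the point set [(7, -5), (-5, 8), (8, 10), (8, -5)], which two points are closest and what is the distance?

Computing all pairwise distances among 4 points:

d((7, -5), (-5, 8)) = 17.6918
d((7, -5), (8, 10)) = 15.0333
d((7, -5), (8, -5)) = 1.0 <-- minimum
d((-5, 8), (8, 10)) = 13.1529
d((-5, 8), (8, -5)) = 18.3848
d((8, 10), (8, -5)) = 15.0

Closest pair: (7, -5) and (8, -5) with distance 1.0

The closest pair is (7, -5) and (8, -5) with Euclidean distance 1.0. For 4 points, brute-force pairwise comparison is shown above. For large n, the divide-and-conquer algorithm (sort by x, recurse on halves, check the dividing strip) achieves O(n log n).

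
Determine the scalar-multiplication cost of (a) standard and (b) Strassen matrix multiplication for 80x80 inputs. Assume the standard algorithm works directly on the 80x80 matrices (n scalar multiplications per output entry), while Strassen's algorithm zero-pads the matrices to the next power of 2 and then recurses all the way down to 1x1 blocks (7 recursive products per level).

Matrix multiplication for 80x80 matrices:

Strassen's algorithm requires power-of-2 dimensions. Pad 80x80 to 128x128 (next power of 2).

Standard algorithm: 80^3 = 512000 multiplications
Strassen's algorithm: 7^(log2(128)) = 7^7 = 823543 multiplications
Difference: 512000 - 823543 = -311543 (Strassen uses MORE here due to padding overhead — for small or just-over-power-of-2 n, padding can outweigh the per-level savings)

Standard: 512000 multiplications (80^3). Strassen: 823543 multiplications (7^7, after padding to 128x128). Strassen reduces 8 recursive multiplications to 7 at each level.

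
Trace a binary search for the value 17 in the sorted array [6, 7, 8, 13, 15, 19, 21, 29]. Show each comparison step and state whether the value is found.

Binary search for 17 in [6, 7, 8, 13, 15, 19, 21, 29]:

lo=0, hi=7, mid=3, arr[mid]=13 -> 13 < 17, search right half
lo=4, hi=7, mid=5, arr[mid]=19 -> 19 > 17, search left half
lo=4, hi=4, mid=4, arr[mid]=15 -> 15 < 17, search right half
lo=5 > hi=4, target 17 not found

Binary search determines that 17 is not in the array after 3 comparisons. The search space was exhausted without finding the target.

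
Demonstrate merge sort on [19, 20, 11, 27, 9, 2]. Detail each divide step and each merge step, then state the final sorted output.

Merge sort trace:

Split: [19, 20, 11, 27, 9, 2] -> [19, 20, 11] and [27, 9, 2]
  Split: [19, 20, 11] -> [19] and [20, 11]
    Split: [20, 11] -> [20] and [11]
    Merge: [20] + [11] -> [11, 20]
  Merge: [19] + [11, 20] -> [11, 19, 20]
  Split: [27, 9, 2] -> [27] and [9, 2]
    Split: [9, 2] -> [9] and [2]
    Merge: [9] + [2] -> [2, 9]
  Merge: [27] + [2, 9] -> [2, 9, 27]
Merge: [11, 19, 20] + [2, 9, 27] -> [2, 9, 11, 19, 20, 27]

Final sorted array: [2, 9, 11, 19, 20, 27]

The merge sort proceeds by recursively splitting the array and merging sorted halves.
After all merges, the sorted array is [2, 9, 11, 19, 20, 27].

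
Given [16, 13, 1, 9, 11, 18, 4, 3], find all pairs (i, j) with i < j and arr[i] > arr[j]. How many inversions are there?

Finding inversions in [16, 13, 1, 9, 11, 18, 4, 3]:

(0, 1): arr[0]=16 > arr[1]=13
(0, 2): arr[0]=16 > arr[2]=1
(0, 3): arr[0]=16 > arr[3]=9
(0, 4): arr[0]=16 > arr[4]=11
(0, 6): arr[0]=16 > arr[6]=4
(0, 7): arr[0]=16 > arr[7]=3
(1, 2): arr[1]=13 > arr[2]=1
(1, 3): arr[1]=13 > arr[3]=9
(1, 4): arr[1]=13 > arr[4]=11
(1, 6): arr[1]=13 > arr[6]=4
(1, 7): arr[1]=13 > arr[7]=3
(3, 6): arr[3]=9 > arr[6]=4
(3, 7): arr[3]=9 > arr[7]=3
(4, 6): arr[4]=11 > arr[6]=4
(4, 7): arr[4]=11 > arr[7]=3
(5, 6): arr[5]=18 > arr[6]=4
(5, 7): arr[5]=18 > arr[7]=3
(6, 7): arr[6]=4 > arr[7]=3

Total inversions: 18

The array has 18 inversion(s): (0,1), (0,2), (0,3), (0,4), (0,6), (0,7), (1,2), (1,3), (1,4), (1,6), (1,7), (3,6), (3,7), (4,6), (4,7), (5,6), (5,7), (6,7). Each pair (i,j) satisfies i < j and arr[i] > arr[j].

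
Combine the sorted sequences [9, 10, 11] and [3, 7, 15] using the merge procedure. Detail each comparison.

Merging process:

Compare 9 vs 3: take 3 from right. Merged: [3]
Compare 9 vs 7: take 7 from right. Merged: [3, 7]
Compare 9 vs 15: take 9 from left. Merged: [3, 7, 9]
Compare 10 vs 15: take 10 from left. Merged: [3, 7, 9, 10]
Compare 11 vs 15: take 11 from left. Merged: [3, 7, 9, 10, 11]
Append remaining from right: [15]. Merged: [3, 7, 9, 10, 11, 15]

Final merged array: [3, 7, 9, 10, 11, 15]
Total comparisons: 5

The merged array is [3, 7, 9, 10, 11, 15], requiring 5 comparisons. The merge step runs in O(n) time where n is the total number of elements.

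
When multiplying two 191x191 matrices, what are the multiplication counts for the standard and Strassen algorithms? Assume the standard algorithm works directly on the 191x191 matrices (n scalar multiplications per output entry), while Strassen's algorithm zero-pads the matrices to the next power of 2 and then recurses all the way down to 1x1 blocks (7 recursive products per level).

Matrix multiplication for 191x191 matrices:

Strassen's algorithm requires power-of-2 dimensions. Pad 191x191 to 256x256 (next power of 2).

Standard algorithm: 191^3 = 6967871 multiplications
Strassen's algorithm: 7^(log2(256)) = 7^8 = 5764801 multiplications
Savings: 6967871 - 5764801 = 1203070 multiplications

Standard: 6967871 multiplications (191^3). Strassen: 5764801 multiplications (7^8, after padding to 256x256). Strassen reduces 8 recursive multiplications to 7 at each level.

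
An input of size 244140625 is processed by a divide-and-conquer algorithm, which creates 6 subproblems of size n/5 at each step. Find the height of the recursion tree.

For divide and conquer with division factor 5:

Problem sizes at each level:
Level 0: 244140625
Level 1: 48828125
Level 2: 9765625
Level 3: 1953125
Level 4: 390625
Level 5: 78125
Level 6: 15625
Level 7: 3125
Level 8: 625
Level 9: 125
Level 10: 25
Level 11: 5
Level 12: 1

The root is level 0 and the size-1 base case is level 12 (the tree spans levels 0 through 12, i.e. 13 levels counting the root), so the depth is the number of divisions: log_5(244140625) = 12

The recursion tree depth is log_5(244140625) = 12. At each level, the problem size is divided by 5, so it takes 12 divisions to reduce to a base case of size 1. The algorithm makes 6 recursive calls at each level.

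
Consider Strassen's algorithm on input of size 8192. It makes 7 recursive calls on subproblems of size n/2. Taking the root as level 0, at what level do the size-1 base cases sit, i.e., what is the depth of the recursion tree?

For divide and conquer with division factor 2:

Problem sizes at each level:
Level 0: 8192
Level 1: 4096
Level 2: 2048
Level 3: 1024
Level 4: 512
Level 5: 256
Level 6: 128
Level 7: 64
Level 8: 32
Level 9: 16
Level 10: 8
Level 11: 4
Level 12: 2
Level 13: 1

The root is level 0 and the size-1 base case is level 13 (the tree spans levels 0 through 13, i.e. 14 levels counting the root), so the depth is the number of divisions: log_2(8192) = 13

The recursion tree depth is log_2(8192) = 13. At each level, the problem size is divided by 2, so it takes 13 divisions to reduce to a base case of size 1. The algorithm makes 7 recursive calls at each level.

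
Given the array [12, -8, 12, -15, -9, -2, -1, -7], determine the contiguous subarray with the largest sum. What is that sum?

Using Kadane's algorithm on [12, -8, 12, -15, -9, -2, -1, -7]:

Scanning through the array:
Position 1 (value -8): max_ending_here = 4, max_so_far = 12
Position 2 (value 12): max_ending_here = 16, max_so_far = 16
Position 3 (value -15): max_ending_here = 1, max_so_far = 16
Position 4 (value -9): max_ending_here = -8, max_so_far = 16
Position 5 (value -2): max_ending_here = -2, max_so_far = 16
Position 6 (value -1): max_ending_here = -1, max_so_far = 16
Position 7 (value -7): max_ending_here = -7, max_so_far = 16

Maximum subarray: [12, -8, 12]
Maximum sum: 16

The maximum subarray is [12, -8, 12] with sum 16. This subarray runs from index 0 to index 2.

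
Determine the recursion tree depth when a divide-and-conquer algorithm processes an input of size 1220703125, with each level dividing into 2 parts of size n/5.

For divide and conquer with division factor 5:

Problem sizes at each level:
Level 0: 1220703125
Level 1: 244140625
Level 2: 48828125
Level 3: 9765625
Level 4: 1953125
Level 5: 390625
Level 6: 78125
Level 7: 15625
Level 8: 3125
Level 9: 625
Level 10: 125
Level 11: 25
Level 12: 5
Level 13: 1

The root is level 0 and the size-1 base case is level 13 (the tree spans levels 0 through 13, i.e. 14 levels counting the root), so the depth is the number of divisions: log_5(1220703125) = 13

The recursion tree depth is log_5(1220703125) = 13. At each level, the problem size is divided by 5, so it takes 13 divisions to reduce to a base case of size 1. The algorithm makes 2 recursive calls at each level.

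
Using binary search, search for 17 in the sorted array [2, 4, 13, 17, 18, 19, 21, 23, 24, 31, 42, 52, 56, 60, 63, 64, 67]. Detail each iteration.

Binary search for 17 in [2, 4, 13, 17, 18, 19, 21, 23, 24, 31, 42, 52, 56, 60, 63, 64, 67]:

lo=0, hi=16, mid=8, arr[mid]=24 -> 24 > 17, search left half
lo=0, hi=7, mid=3, arr[mid]=17 -> Found target at index 3!

Binary search finds 17 at index 3 after 2 comparisons. The search repeatedly halves the search space by comparing with the middle element.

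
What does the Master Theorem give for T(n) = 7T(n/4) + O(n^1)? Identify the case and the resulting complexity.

Master Theorem for T(n) = 7T(n/4) + O(n^1):

a = 7, b = 4, c = 1
log_b(a) = log_4(7) = 1.4037

Case 1: c = 1 < log_4(7) = 1.4037
T(n) = O(n^(log_4 7))

For T(n) = 7T(n/4) + O(n^1): log_4(7) = 1.4037. This is Case 1 of the Master Theorem (c < log_b(a), work dominated by leaves), giving O(n^(log_4 7)).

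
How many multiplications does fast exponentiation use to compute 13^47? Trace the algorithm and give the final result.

Computing 13^47 by squaring (build up from 13^1; each line after the first costs one multiplication):

13^1 = 13
13^2 = (13^1)^2 = 13^2 = 169
13^4 = (13^2)^2 = 169^2 = 28561
13^5 = 13 * 13^4 = 13 * 28561 = 371293
13^10 = (13^5)^2 = 371293^2 = 137858491849
13^11 = 13 * 13^10 = 13 * 137858491849 = 1792160394037
13^22 = (13^11)^2 = 1792160394037^2 = 3211838877954855105157369
13^23 = 13 * 13^22 = 13 * 3211838877954855105157369 = 41753905413413116367045797
13^46 = (13^23)^2 = 41753905413413116367045797^2 = 1743388617272249143997555461487119439669521095365209
13^47 = 13 * 13^46 = 13 * 1743388617272249143997555461487119439669521095365209 = 22664052024539238871968220999332552715703774239747717

Result: 22664052024539238871968220999332552715703774239747717
Multiplications needed: 9 (9 lines after 13^1)

13^47 = 22664052024539238871968220999332552715703774239747717. Using exponentiation by squaring, this requires 9 multiplications. The key idea: if the exponent is even, square the half-power; if odd, multiply by the base once.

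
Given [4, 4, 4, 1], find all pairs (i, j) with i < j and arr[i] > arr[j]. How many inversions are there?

Finding inversions in [4, 4, 4, 1]:

(0, 3): arr[0]=4 > arr[3]=1
(1, 3): arr[1]=4 > arr[3]=1
(2, 3): arr[2]=4 > arr[3]=1

Total inversions: 3

The array has 3 inversion(s): (0,3), (1,3), (2,3). Each pair (i,j) satisfies i < j and arr[i] > arr[j].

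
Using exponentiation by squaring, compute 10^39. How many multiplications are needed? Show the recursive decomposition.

Computing 10^39 by squaring (build up from 10^1; each line after the first costs one multiplication):

10^1 = 10
10^2 = (10^1)^2 = 10^2 = 100
10^4 = (10^2)^2 = 100^2 = 10000
10^8 = (10^4)^2 = 10000^2 = 100000000
10^9 = 10 * 10^8 = 10 * 100000000 = 1000000000
10^18 = (10^9)^2 = 1000000000^2 = 1000000000000000000
10^19 = 10 * 10^18 = 10 * 1000000000000000000 = 10000000000000000000
10^38 = (10^19)^2 = 10000000000000000000^2 = 100000000000000000000000000000000000000
10^39 = 10 * 10^38 = 10 * 100000000000000000000000000000000000000 = 1000000000000000000000000000000000000000

Result: 1000000000000000000000000000000000000000
Multiplications needed: 8 (8 lines after 10^1)

10^39 = 1000000000000000000000000000000000000000. Using exponentiation by squaring, this requires 8 multiplications. The key idea: if the exponent is even, square the half-power; if odd, multiply by the base once.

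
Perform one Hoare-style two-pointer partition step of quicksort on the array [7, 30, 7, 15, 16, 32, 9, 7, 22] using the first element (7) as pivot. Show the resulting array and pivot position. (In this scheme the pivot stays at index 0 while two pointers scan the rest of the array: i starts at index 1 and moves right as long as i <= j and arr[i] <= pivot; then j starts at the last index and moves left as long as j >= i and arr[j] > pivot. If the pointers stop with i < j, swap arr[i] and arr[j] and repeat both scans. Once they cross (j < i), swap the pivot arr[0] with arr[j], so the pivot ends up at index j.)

Hoare-style two-pointer partition with pivot = 7:

Initial array: [7, 30, 7, 15, 16, 32, 9, 7, 22]

Pointers start at i = 1, j = 8.
i stops at index 1 (arr[1]=30 > 7), j stops at index 7 (arr[7]=7 <= 7): swap arr[1] and arr[7], array becomes [7, 7, 7, 15, 16, 32, 9, 30, 22]
i ends at 3, j ends at 2: the pointers have crossed (j < i), so scanning stops.

Swap pivot arr[0] with arr[2] to place pivot at position 2: [7, 7, 7, 15, 16, 32, 9, 30, 22]
Pivot position: 2

After partitioning with pivot 7, the array becomes [7, 7, 7, 15, 16, 32, 9, 30, 22]. The pivot is placed at index 2. All elements to the left of the pivot are <= 7, and all elements to the right are > 7.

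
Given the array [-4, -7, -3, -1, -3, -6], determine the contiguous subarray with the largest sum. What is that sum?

Using Kadane's algorithm on [-4, -7, -3, -1, -3, -6]:

Scanning through the array:
Position 1 (value -7): max_ending_here = -7, max_so_far = -4
Position 2 (value -3): max_ending_here = -3, max_so_far = -3
Position 3 (value -1): max_ending_here = -1, max_so_far = -1
Position 4 (value -3): max_ending_here = -3, max_so_far = -1
Position 5 (value -6): max_ending_here = -6, max_so_far = -1

Maximum subarray: [-1]
Maximum sum: -1

The maximum subarray is [-1] with sum -1. This subarray runs from index 3 to index 3.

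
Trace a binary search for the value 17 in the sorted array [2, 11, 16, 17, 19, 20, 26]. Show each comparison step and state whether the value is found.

Binary search for 17 in [2, 11, 16, 17, 19, 20, 26]:

lo=0, hi=6, mid=3, arr[mid]=17 -> Found target at index 3!

Binary search finds 17 at index 3 after 1 comparisons. The search repeatedly halves the search space by comparing with the middle element.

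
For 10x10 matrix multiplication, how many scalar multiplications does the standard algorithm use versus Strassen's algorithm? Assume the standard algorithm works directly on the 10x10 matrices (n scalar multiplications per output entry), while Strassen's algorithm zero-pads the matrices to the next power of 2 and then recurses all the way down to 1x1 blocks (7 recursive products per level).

Matrix multiplication for 10x10 matrices:

Strassen's algorithm requires power-of-2 dimensions. Pad 10x10 to 16x16 (next power of 2).

Standard algorithm: 10^3 = 1000 multiplications
Strassen's algorithm: 7^(log2(16)) = 7^4 = 2401 multiplications
Difference: 1000 - 2401 = -1401 (Strassen uses MORE here due to padding overhead — for small or just-over-power-of-2 n, padding can outweigh the per-level savings)

Standard: 1000 multiplications (10^3). Strassen: 2401 multiplications (7^4, after padding to 16x16). Strassen reduces 8 recursive multiplications to 7 at each level.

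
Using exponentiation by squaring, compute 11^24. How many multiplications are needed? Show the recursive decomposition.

Computing 11^24 by squaring (build up from 11^1; each line after the first costs one multiplication):

11^1 = 11
11^2 = (11^1)^2 = 11^2 = 121
11^3 = 11 * 11^2 = 11 * 121 = 1331
11^6 = (11^3)^2 = 1331^2 = 1771561
11^12 = (11^6)^2 = 1771561^2 = 3138428376721
11^24 = (11^12)^2 = 3138428376721^2 = 9849732675807611094711841

Result: 9849732675807611094711841
Multiplications needed: 5 (5 lines after 11^1)

11^24 = 9849732675807611094711841. Using exponentiation by squaring, this requires 5 multiplications. The key idea: if the exponent is even, square the half-power; if odd, multiply by the base once.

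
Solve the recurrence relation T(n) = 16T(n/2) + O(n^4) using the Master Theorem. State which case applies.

Master Theorem for T(n) = 16T(n/2) + O(n^4):

a = 16, b = 2, c = 4
log_b(a) = log_2(16) = 4.0000

Case 2: c = 4 = log_2(16) = 4.0000
T(n) = O(n^4 log n) = O(n^4 log n)

For T(n) = 16T(n/2) + O(n^4): log_2(16) = 4.0000. This is Case 2 of the Master Theorem (c = log_b(a), equal work at all levels), giving O(n^4 log n).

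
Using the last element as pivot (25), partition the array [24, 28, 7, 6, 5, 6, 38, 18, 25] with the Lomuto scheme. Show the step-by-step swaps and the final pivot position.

Lomuto partition with pivot = 25:

Initial array: [24, 28, 7, 6, 5, 6, 38, 18, 25]

arr[0]=24 <= 25: swap with position 0, array becomes [24, 28, 7, 6, 5, 6, 38, 18, 25]
arr[1]=28 > 25: no swap
arr[2]=7 <= 25: swap with position 1, array becomes [24, 7, 28, 6, 5, 6, 38, 18, 25]
arr[3]=6 <= 25: swap with position 2, array becomes [24, 7, 6, 28, 5, 6, 38, 18, 25]
arr[4]=5 <= 25: swap with position 3, array becomes [24, 7, 6, 5, 28, 6, 38, 18, 25]
arr[5]=6 <= 25: swap with position 4, array becomes [24, 7, 6, 5, 6, 28, 38, 18, 25]
arr[6]=38 > 25: no swap
arr[7]=18 <= 25: swap with position 5, array becomes [24, 7, 6, 5, 6, 18, 38, 28, 25]

Place pivot at position 6: [24, 7, 6, 5, 6, 18, 25, 28, 38]
Pivot position: 6

After partitioning with pivot 25, the array becomes [24, 7, 6, 5, 6, 18, 25, 28, 38]. The pivot is placed at index 6. All elements to the left of the pivot are <= 25, and all elements to the right are > 25.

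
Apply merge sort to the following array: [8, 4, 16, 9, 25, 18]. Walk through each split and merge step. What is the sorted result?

Merge sort trace:

Split: [8, 4, 16, 9, 25, 18] -> [8, 4, 16] and [9, 25, 18]
  Split: [8, 4, 16] -> [8] and [4, 16]
    Split: [4, 16] -> [4] and [16]
    Merge: [4] + [16] -> [4, 16]
  Merge: [8] + [4, 16] -> [4, 8, 16]
  Split: [9, 25, 18] -> [9] and [25, 18]
    Split: [25, 18] -> [25] and [18]
    Merge: [25] + [18] -> [18, 25]
  Merge: [9] + [18, 25] -> [9, 18, 25]
Merge: [4, 8, 16] + [9, 18, 25] -> [4, 8, 9, 16, 18, 25]

Final sorted array: [4, 8, 9, 16, 18, 25]

The merge sort proceeds by recursively splitting the array and merging sorted halves.
After all merges, the sorted array is [4, 8, 9, 16, 18, 25].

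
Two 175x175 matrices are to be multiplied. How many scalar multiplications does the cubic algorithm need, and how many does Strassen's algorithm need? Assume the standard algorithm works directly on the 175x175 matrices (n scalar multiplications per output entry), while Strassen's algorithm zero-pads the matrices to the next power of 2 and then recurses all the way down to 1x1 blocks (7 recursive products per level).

Matrix multiplication for 175x175 matrices:

Strassen's algorithm requires power-of-2 dimensions. Pad 175x175 to 256x256 (next power of 2).

Standard algorithm: 175^3 = 5359375 multiplications
Strassen's algorithm: 7^(log2(256)) = 7^8 = 5764801 multiplications
Difference: 5359375 - 5764801 = -405426 (Strassen uses MORE here due to padding overhead — for small or just-over-power-of-2 n, padding can outweigh the per-level savings)

Standard: 5359375 multiplications (175^3). Strassen: 5764801 multiplications (7^8, after padding to 256x256). Strassen reduces 8 recursive multiplications to 7 at each level.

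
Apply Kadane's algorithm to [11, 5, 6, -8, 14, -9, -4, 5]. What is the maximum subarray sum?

Using Kadane's algorithm on [11, 5, 6, -8, 14, -9, -4, 5]:

Scanning through the array:
Position 1 (value 5): max_ending_here = 16, max_so_far = 16
Position 2 (value 6): max_ending_here = 22, max_so_far = 22
Position 3 (value -8): max_ending_here = 14, max_so_far = 22
Position 4 (value 14): max_ending_here = 28, max_so_far = 28
Position 5 (value -9): max_ending_here = 19, max_so_far = 28
Position 6 (value -4): max_ending_here = 15, max_so_far = 28
Position 7 (value 5): max_ending_here = 20, max_so_far = 28

Maximum subarray: [11, 5, 6, -8, 14]
Maximum sum: 28

The maximum subarray is [11, 5, 6, -8, 14] with sum 28. This subarray runs from index 0 to index 4.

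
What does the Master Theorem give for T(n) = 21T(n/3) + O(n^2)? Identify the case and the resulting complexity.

Master Theorem for T(n) = 21T(n/3) + O(n^2):

a = 21, b = 3, c = 2
log_b(a) = log_3(21) = 2.7712

Case 1: c = 2 < log_3(21) = 2.7712
T(n) = O(n^(log_3 21))

For T(n) = 21T(n/3) + O(n^2): log_3(21) = 2.7712. This is Case 1 of the Master Theorem (c < log_b(a), work dominated by leaves), giving O(n^(log_3 21)).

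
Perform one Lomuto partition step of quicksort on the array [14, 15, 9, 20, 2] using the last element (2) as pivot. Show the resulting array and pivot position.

Lomuto partition with pivot = 2:

Initial array: [14, 15, 9, 20, 2]

arr[0]=14 > 2: no swap
arr[1]=15 > 2: no swap
arr[2]=9 > 2: no swap
arr[3]=20 > 2: no swap

Place pivot at position 0: [2, 15, 9, 20, 14]
Pivot position: 0

After partitioning with pivot 2, the array becomes [2, 15, 9, 20, 14]. The pivot is placed at index 0. All elements to the left of the pivot are <= 2, and all elements to the right are > 2.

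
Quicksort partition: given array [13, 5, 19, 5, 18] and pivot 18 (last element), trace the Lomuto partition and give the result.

Lomuto partition with pivot = 18:

Initial array: [13, 5, 19, 5, 18]

arr[0]=13 <= 18: swap with position 0, array becomes [13, 5, 19, 5, 18]
arr[1]=5 <= 18: swap with position 1, array becomes [13, 5, 19, 5, 18]
arr[2]=19 > 18: no swap
arr[3]=5 <= 18: swap with position 2, array becomes [13, 5, 5, 19, 18]

Place pivot at position 3: [13, 5, 5, 18, 19]
Pivot position: 3

After partitioning with pivot 18, the array becomes [13, 5, 5, 18, 19]. The pivot is placed at index 3. All elements to the left of the pivot are <= 18, and all elements to the right are > 18.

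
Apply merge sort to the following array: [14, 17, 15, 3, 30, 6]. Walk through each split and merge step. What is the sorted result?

Merge sort trace:

Split: [14, 17, 15, 3, 30, 6] -> [14, 17, 15] and [3, 30, 6]
  Split: [14, 17, 15] -> [14] and [17, 15]
    Split: [17, 15] -> [17] and [15]
    Merge: [17] + [15] -> [15, 17]
  Merge: [14] + [15, 17] -> [14, 15, 17]
  Split: [3, 30, 6] -> [3] and [30, 6]
    Split: [30, 6] -> [30] and [6]
    Merge: [30] + [6] -> [6, 30]
  Merge: [3] + [6, 30] -> [3, 6, 30]
Merge: [14, 15, 17] + [3, 6, 30] -> [3, 6, 14, 15, 17, 30]

Final sorted array: [3, 6, 14, 15, 17, 30]

The merge sort proceeds by recursively splitting the array and merging sorted halves.
After all merges, the sorted array is [3, 6, 14, 15, 17, 30].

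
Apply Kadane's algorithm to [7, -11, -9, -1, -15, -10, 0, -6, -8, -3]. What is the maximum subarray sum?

Using Kadane's algorithm on [7, -11, -9, -1, -15, -10, 0, -6, -8, -3]:

Scanning through the array:
Position 1 (value -11): max_ending_here = -4, max_so_far = 7
Position 2 (value -9): max_ending_here = -9, max_so_far = 7
Position 3 (value -1): max_ending_here = -1, max_so_far = 7
Position 4 (value -15): max_ending_here = -15, max_so_far = 7
Position 5 (value -10): max_ending_here = -10, max_so_far = 7
Position 6 (value 0): max_ending_here = 0, max_so_far = 7
Position 7 (value -6): max_ending_here = -6, max_so_far = 7
Position 8 (value -8): max_ending_here = -8, max_so_far = 7
Position 9 (value -3): max_ending_here = -3, max_so_far = 7

Maximum subarray: [7]
Maximum sum: 7

The maximum subarray is [7] with sum 7. This subarray runs from index 0 to index 0.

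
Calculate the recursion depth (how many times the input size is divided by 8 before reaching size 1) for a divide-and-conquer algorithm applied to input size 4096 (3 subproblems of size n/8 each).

For divide and conquer with division factor 8:

Problem sizes at each level:
Level 0: 4096
Level 1: 512
Level 2: 64
Level 3: 8
Level 4: 1

The root is level 0 and the size-1 base case is level 4 (the tree spans levels 0 through 4, i.e. 5 levels counting the root), so the depth is the number of divisions: log_8(4096) = 4

The recursion tree depth is log_8(4096) = 4. At each level, the problem size is divided by 8, so it takes 4 divisions to reduce to a base case of size 1. The algorithm makes 3 recursive calls at each level.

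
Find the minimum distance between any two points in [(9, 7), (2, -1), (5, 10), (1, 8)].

Computing all pairwise distances among 4 points:

d((9, 7), (2, -1)) = 10.6301
d((9, 7), (5, 10)) = 5.0
d((9, 7), (1, 8)) = 8.0623
d((2, -1), (5, 10)) = 11.4018
d((2, -1), (1, 8)) = 9.0554
d((5, 10), (1, 8)) = 4.4721 <-- minimum

Closest pair: (5, 10) and (1, 8) with distance 4.4721

The closest pair is (5, 10) and (1, 8) with Euclidean distance 4.4721. For 4 points, brute-force pairwise comparison is shown above. For large n, the divide-and-conquer algorithm (sort by x, recurse on halves, check the dividing strip) achieves O(n log n).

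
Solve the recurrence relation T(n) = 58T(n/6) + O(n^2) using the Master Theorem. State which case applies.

Master Theorem for T(n) = 58T(n/6) + O(n^2):

a = 58, b = 6, c = 2
log_b(a) = log_6(58) = 2.2662

Case 1: c = 2 < log_6(58) = 2.2662
T(n) = O(n^(log_6 58))

For T(n) = 58T(n/6) + O(n^2): log_6(58) = 2.2662. This is Case 1 of the Master Theorem (c < log_b(a), work dominated by leaves), giving O(n^(log_6 58)).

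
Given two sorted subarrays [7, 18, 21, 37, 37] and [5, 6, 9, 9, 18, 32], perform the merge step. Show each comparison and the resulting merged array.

Merging process:

Compare 7 vs 5: take 5 from right. Merged: [5]
Compare 7 vs 6: take 6 from right. Merged: [5, 6]
Compare 7 vs 9: take 7 from left. Merged: [5, 6, 7]
Compare 18 vs 9: take 9 from right. Merged: [5, 6, 7, 9]
Compare 18 vs 9: take 9 from right. Merged: [5, 6, 7, 9, 9]
Compare 18 vs 18: take 18 from left. Merged: [5, 6, 7, 9, 9, 18]
Compare 21 vs 18: take 18 from right. Merged: [5, 6, 7, 9, 9, 18, 18]
Compare 21 vs 32: take 21 from left. Merged: [5, 6, 7, 9, 9, 18, 18, 21]
Compare 37 vs 32: take 32 from right. Merged: [5, 6, 7, 9, 9, 18, 18, 21, 32]
Append remaining from left: [37, 37]. Merged: [5, 6, 7, 9, 9, 18, 18, 21, 32, 37, 37]

Final merged array: [5, 6, 7, 9, 9, 18, 18, 21, 32, 37, 37]
Total comparisons: 9

The merged array is [5, 6, 7, 9, 9, 18, 18, 21, 32, 37, 37], requiring 9 comparisons. The merge step runs in O(n) time where n is the total number of elements.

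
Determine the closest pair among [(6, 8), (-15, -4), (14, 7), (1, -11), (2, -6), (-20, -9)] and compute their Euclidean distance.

Computing all pairwise distances among 6 points:

d((6, 8), (-15, -4)) = 24.1868
d((6, 8), (14, 7)) = 8.0623
d((6, 8), (1, -11)) = 19.6469
d((6, 8), (2, -6)) = 14.5602
d((6, 8), (-20, -9)) = 31.0644
d((-15, -4), (14, 7)) = 31.0161
d((-15, -4), (1, -11)) = 17.4642
d((-15, -4), (2, -6)) = 17.1172
d((-15, -4), (-20, -9)) = 7.0711
d((14, 7), (1, -11)) = 22.2036
d((14, 7), (2, -6)) = 17.6918
d((14, 7), (-20, -9)) = 37.5766
d((1, -11), (2, -6)) = 5.099 <-- minimum
d((1, -11), (-20, -9)) = 21.095
d((2, -6), (-20, -9)) = 22.2036

Closest pair: (1, -11) and (2, -6) with distance 5.099

The closest pair is (1, -11) and (2, -6) with Euclidean distance 5.099. For 6 points, brute-force pairwise comparison is shown above. For large n, the divide-and-conquer algorithm (sort by x, recurse on halves, check the dividing strip) achieves O(n log n).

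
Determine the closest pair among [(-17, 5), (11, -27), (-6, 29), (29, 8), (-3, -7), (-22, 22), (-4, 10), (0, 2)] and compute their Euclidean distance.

Computing all pairwise distances among 8 points:

d((-17, 5), (11, -27)) = 42.5206
d((-17, 5), (-6, 29)) = 26.4008
d((-17, 5), (29, 8)) = 46.0977
d((-17, 5), (-3, -7)) = 18.4391
d((-17, 5), (-22, 22)) = 17.72
d((-17, 5), (-4, 10)) = 13.9284
d((-17, 5), (0, 2)) = 17.2627
d((11, -27), (-6, 29)) = 58.5235
d((11, -27), (29, 8)) = 39.3573
d((11, -27), (-3, -7)) = 24.4131
d((11, -27), (-22, 22)) = 59.0762
d((11, -27), (-4, 10)) = 39.9249
d((11, -27), (0, 2)) = 31.0161
d((-6, 29), (29, 8)) = 40.8167
d((-6, 29), (-3, -7)) = 36.1248
d((-6, 29), (-22, 22)) = 17.4642
d((-6, 29), (-4, 10)) = 19.105
d((-6, 29), (0, 2)) = 27.6586
d((29, 8), (-3, -7)) = 35.3412
d((29, 8), (-22, 22)) = 52.8867
d((29, 8), (-4, 10)) = 33.0606
d((29, 8), (0, 2)) = 29.6142
d((-3, -7), (-22, 22)) = 34.6699
d((-3, -7), (-4, 10)) = 17.0294
d((-3, -7), (0, 2)) = 9.4868
d((-22, 22), (-4, 10)) = 21.6333
d((-22, 22), (0, 2)) = 29.7321
d((-4, 10), (0, 2)) = 8.9443 <-- minimum

Closest pair: (-4, 10) and (0, 2) with distance 8.9443

The closest pair is (-4, 10) and (0, 2) with Euclidean distance 8.9443. For 8 points, brute-force pairwise comparison is shown above. For large n, the divide-and-conquer algorithm (sort by x, recurse on halves, check the dividing strip) achieves O(n log n).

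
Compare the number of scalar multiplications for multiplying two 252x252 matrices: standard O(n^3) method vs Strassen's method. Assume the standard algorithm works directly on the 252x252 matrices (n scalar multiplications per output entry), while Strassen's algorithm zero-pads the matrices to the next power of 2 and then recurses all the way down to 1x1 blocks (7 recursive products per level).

Matrix multiplication for 252x252 matrices:

Strassen's algorithm requires power-of-2 dimensions. Pad 252x252 to 256x256 (next power of 2).

Standard algorithm: 252^3 = 16003008 multiplications
Strassen's algorithm: 7^(log2(256)) = 7^8 = 5764801 multiplications
Savings: 16003008 - 5764801 = 10238207 multiplications

Standard: 16003008 multiplications (252^3). Strassen: 5764801 multiplications (7^8, after padding to 256x256). Strassen reduces 8 recursive multiplications to 7 at each level.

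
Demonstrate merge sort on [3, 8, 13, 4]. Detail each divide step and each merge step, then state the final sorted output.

Merge sort trace:

Split: [3, 8, 13, 4] -> [3, 8] and [13, 4]
  Split: [3, 8] -> [3] and [8]
  Merge: [3] + [8] -> [3, 8]
  Split: [13, 4] -> [13] and [4]
  Merge: [13] + [4] -> [4, 13]
Merge: [3, 8] + [4, 13] -> [3, 4, 8, 13]

Final sorted array: [3, 4, 8, 13]

The merge sort proceeds by recursively splitting the array and merging sorted halves.
After all merges, the sorted array is [3, 4, 8, 13].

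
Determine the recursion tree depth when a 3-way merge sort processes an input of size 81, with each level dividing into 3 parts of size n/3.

For divide and conquer with division factor 3:

Problem sizes at each level:
Level 0: 81
Level 1: 27
Level 2: 9
Level 3: 3
Level 4: 1

The root is level 0 and the size-1 base case is level 4 (the tree spans levels 0 through 4, i.e. 5 levels counting the root), so the depth is the number of divisions: log_3(81) = 4

The recursion tree depth is log_3(81) = 4. At each level, the problem size is divided by 3, so it takes 4 divisions to reduce to a base case of size 1. The algorithm makes 3 recursive calls at each level.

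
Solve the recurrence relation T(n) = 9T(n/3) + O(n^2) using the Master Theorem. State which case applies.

Master Theorem for T(n) = 9T(n/3) + O(n^2):

a = 9, b = 3, c = 2
log_b(a) = log_3(9) = 2.0000

Case 2: c = 2 = log_3(9) = 2.0000
T(n) = O(n^2 log n) = O(n^2 log n)

For T(n) = 9T(n/3) + O(n^2): log_3(9) = 2.0000. This is Case 2 of the Master Theorem (c = log_b(a), equal work at all levels), giving O(n^2 log n).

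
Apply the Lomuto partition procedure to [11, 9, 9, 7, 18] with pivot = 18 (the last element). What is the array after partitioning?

Lomuto partition with pivot = 18:

Initial array: [11, 9, 9, 7, 18]

arr[0]=11 <= 18: swap with position 0, array becomes [11, 9, 9, 7, 18]
arr[1]=9 <= 18: swap with position 1, array becomes [11, 9, 9, 7, 18]
arr[2]=9 <= 18: swap with position 2, array becomes [11, 9, 9, 7, 18]
arr[3]=7 <= 18: swap with position 3, array becomes [11, 9, 9, 7, 18]

Place pivot at position 4: [11, 9, 9, 7, 18]
Pivot position: 4

After partitioning with pivot 18, the array becomes [11, 9, 9, 7, 18]. The pivot is placed at index 4. All elements to the left of the pivot are <= 18, and all elements to the right are > 18.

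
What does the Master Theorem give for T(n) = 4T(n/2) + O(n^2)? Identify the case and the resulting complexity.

Master Theorem for T(n) = 4T(n/2) + O(n^2):

a = 4, b = 2, c = 2
log_b(a) = log_2(4) = 2.0000

Case 2: c = 2 = log_2(4) = 2.0000
T(n) = O(n^2 log n) = O(n^2 log n)

For T(n) = 4T(n/2) + O(n^2): log_2(4) = 2.0000. This is Case 2 of the Master Theorem (c = log_b(a), equal work at all levels), giving O(n^2 log n).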